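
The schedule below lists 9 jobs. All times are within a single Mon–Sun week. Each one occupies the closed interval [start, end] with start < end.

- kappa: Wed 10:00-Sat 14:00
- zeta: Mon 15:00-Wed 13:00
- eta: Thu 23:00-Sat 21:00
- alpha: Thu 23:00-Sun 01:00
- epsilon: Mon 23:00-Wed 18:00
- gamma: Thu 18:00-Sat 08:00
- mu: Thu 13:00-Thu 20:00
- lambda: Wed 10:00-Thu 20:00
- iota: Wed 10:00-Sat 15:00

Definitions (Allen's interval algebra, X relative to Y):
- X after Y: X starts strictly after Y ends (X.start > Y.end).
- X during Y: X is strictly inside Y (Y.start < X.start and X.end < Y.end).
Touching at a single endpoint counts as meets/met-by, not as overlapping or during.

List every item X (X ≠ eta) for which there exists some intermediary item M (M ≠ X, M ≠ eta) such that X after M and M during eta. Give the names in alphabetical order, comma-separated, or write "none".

none

Target eta = [Thu 23:00, Sat 21:00].
Intermediaries M with M during eta: none.
Union: none.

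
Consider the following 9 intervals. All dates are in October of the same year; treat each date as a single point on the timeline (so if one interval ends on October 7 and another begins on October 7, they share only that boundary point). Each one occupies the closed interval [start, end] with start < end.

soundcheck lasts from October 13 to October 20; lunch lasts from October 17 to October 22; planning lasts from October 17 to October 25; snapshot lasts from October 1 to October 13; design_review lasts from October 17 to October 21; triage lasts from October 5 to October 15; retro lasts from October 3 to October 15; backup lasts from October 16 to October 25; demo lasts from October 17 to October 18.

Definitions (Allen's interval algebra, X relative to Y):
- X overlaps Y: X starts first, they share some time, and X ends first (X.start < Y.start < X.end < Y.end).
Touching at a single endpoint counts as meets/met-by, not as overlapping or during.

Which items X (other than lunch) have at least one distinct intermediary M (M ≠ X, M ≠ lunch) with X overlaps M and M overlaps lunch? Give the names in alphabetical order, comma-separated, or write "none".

retro, triage

Target lunch = [October 17, October 22].
Intermediaries M with M overlaps lunch: soundcheck.
Via soundcheck — items with X overlaps soundcheck: retro, triage.
Union: retro, triage.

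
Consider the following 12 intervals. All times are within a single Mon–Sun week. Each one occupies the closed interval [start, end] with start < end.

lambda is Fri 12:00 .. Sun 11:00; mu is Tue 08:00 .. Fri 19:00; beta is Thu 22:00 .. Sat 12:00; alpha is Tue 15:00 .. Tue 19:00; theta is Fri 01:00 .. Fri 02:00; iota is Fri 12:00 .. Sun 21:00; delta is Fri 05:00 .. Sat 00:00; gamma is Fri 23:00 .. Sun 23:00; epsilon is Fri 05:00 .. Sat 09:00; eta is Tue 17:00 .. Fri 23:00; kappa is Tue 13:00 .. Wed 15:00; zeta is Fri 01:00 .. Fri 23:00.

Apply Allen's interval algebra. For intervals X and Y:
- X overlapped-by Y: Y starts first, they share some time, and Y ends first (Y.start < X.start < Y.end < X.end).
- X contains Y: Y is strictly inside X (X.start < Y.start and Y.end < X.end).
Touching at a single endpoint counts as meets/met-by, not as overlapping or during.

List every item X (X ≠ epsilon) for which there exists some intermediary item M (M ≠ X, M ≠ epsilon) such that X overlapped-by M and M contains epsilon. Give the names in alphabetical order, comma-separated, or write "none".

Target epsilon = [Fri 05:00, Sat 09:00].
Intermediaries M with M contains epsilon: beta.
Via beta — items with X overlapped-by beta: gamma, iota, lambda.
Union: gamma, iota, lambda.

gamma, iota, lambda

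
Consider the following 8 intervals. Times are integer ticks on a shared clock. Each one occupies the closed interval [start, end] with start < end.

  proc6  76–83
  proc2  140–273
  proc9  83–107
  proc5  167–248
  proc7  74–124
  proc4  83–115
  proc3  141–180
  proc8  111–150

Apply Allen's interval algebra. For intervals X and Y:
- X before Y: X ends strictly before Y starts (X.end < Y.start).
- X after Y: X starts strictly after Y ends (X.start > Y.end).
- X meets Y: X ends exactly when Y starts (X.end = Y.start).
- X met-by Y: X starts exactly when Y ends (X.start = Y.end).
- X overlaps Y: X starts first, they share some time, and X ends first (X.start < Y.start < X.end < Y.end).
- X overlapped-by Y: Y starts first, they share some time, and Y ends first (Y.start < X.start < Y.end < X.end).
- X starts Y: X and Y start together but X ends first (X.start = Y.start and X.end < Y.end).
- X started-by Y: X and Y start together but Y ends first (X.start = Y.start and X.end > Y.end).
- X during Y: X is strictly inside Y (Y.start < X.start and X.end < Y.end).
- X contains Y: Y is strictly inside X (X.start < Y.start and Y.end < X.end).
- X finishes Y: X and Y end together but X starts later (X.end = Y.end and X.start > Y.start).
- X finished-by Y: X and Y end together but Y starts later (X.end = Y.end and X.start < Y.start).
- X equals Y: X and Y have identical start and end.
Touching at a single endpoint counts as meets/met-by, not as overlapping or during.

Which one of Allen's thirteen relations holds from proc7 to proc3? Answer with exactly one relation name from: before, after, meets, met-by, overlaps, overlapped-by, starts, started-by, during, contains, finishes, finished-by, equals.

proc7 = [74, 124]; proc3 = [141, 180].
Compare endpoints: proc7.start < proc3.start, proc7.start < proc3.end, proc7.end < proc3.start, proc7.end < proc3.end.
That pattern is 'before'.

before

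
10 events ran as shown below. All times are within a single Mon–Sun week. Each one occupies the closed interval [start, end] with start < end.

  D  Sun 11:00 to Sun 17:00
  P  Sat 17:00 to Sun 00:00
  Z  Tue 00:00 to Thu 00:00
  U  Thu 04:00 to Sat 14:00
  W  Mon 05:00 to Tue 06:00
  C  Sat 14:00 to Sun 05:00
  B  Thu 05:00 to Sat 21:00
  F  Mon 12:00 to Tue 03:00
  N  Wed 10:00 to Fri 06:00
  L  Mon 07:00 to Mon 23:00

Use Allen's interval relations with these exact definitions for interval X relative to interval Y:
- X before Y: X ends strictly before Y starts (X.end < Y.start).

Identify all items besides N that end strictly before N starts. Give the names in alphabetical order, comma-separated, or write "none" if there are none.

Target N = [Wed 10:00, Fri 06:00].
B [Thu 05:00, Sat 21:00] → overlapped-by → no.
C [Sat 14:00, Sun 05:00] → after → no.
D [Sun 11:00, Sun 17:00] → after → no.
F [Mon 12:00, Tue 03:00] → before → yes.
L [Mon 07:00, Mon 23:00] → before → yes.
P [Sat 17:00, Sun 00:00] → after → no.
U [Thu 04:00, Sat 14:00] → overlapped-by → no.
W [Mon 05:00, Tue 06:00] → before → yes.
Z [Tue 00:00, Thu 00:00] → overlaps → no.
Result: F, L, W.

F, L, W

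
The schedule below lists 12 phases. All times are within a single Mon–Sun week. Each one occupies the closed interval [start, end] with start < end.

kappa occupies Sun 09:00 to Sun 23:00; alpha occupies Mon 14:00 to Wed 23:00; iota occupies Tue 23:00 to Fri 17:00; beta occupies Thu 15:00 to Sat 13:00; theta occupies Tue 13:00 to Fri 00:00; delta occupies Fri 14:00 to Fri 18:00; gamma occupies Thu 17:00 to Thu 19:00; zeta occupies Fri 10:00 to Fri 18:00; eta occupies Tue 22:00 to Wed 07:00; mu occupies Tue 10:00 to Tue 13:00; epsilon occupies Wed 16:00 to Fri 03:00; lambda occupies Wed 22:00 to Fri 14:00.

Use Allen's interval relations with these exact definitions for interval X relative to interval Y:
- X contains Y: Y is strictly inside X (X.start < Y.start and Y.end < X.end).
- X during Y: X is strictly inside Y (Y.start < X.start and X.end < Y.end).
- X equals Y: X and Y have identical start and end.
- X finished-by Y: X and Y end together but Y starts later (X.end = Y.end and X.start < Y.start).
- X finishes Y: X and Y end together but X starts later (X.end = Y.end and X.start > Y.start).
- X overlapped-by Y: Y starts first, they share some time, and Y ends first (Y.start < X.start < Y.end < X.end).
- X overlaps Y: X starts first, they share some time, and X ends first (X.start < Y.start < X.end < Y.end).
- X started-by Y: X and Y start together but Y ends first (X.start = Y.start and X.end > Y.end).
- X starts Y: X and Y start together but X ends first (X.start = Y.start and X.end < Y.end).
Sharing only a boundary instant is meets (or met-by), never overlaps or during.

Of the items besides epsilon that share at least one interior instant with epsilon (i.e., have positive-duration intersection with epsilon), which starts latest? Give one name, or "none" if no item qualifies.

Target epsilon = [Wed 16:00, Fri 03:00].
alpha [Mon 14:00, Wed 23:00] → overlaps → candidate.
beta [Thu 15:00, Sat 13:00] → overlapped-by → candidate.
delta [Fri 14:00, Fri 18:00] → after → excluded.
eta [Tue 22:00, Wed 07:00] → before → excluded.
gamma [Thu 17:00, Thu 19:00] → during → candidate.
iota [Tue 23:00, Fri 17:00] → contains → candidate.
kappa [Sun 09:00, Sun 23:00] → after → excluded.
lambda [Wed 22:00, Fri 14:00] → overlapped-by → candidate.
mu [Tue 10:00, Tue 13:00] → before → excluded.
theta [Tue 13:00, Fri 00:00] → overlaps → candidate.
zeta [Fri 10:00, Fri 18:00] → after → excluded.
Among candidates, latest start is Thu 17:00 → gamma.

gamma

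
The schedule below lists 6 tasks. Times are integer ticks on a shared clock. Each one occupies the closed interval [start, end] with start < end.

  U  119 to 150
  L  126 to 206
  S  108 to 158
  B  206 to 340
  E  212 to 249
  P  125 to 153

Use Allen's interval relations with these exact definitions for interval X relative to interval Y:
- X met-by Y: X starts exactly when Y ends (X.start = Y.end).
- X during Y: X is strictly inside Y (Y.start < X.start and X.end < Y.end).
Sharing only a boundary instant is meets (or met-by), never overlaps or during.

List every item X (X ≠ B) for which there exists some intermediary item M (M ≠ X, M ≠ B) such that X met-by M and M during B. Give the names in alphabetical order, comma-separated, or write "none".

none

Target B = [206, 340].
Intermediaries M with M during B: E.
Via E — items with X met-by E: none.
Union: none.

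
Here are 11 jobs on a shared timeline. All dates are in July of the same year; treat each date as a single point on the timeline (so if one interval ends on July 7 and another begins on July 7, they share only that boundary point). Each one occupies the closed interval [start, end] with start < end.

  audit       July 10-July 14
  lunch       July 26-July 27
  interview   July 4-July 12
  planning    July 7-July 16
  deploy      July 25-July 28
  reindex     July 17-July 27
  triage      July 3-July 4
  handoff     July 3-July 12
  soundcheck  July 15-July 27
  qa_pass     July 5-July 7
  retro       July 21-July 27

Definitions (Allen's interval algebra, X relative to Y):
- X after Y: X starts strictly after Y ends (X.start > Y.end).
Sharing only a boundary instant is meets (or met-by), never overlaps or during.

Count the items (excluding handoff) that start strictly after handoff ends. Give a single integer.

5

Target handoff = [July 3, July 12].
audit [July 10, July 14] → overlapped-by → no.
deploy [July 25, July 28] → after → counts.
interview [July 4, July 12] → finishes → no.
lunch [July 26, July 27] → after → counts.
planning [July 7, July 16] → overlapped-by → no.
qa_pass [July 5, July 7] → during → no.
reindex [July 17, July 27] → after → counts.
retro [July 21, July 27] → after → counts.
soundcheck [July 15, July 27] → after → counts.
triage [July 3, July 4] → starts → no.
Total: 5.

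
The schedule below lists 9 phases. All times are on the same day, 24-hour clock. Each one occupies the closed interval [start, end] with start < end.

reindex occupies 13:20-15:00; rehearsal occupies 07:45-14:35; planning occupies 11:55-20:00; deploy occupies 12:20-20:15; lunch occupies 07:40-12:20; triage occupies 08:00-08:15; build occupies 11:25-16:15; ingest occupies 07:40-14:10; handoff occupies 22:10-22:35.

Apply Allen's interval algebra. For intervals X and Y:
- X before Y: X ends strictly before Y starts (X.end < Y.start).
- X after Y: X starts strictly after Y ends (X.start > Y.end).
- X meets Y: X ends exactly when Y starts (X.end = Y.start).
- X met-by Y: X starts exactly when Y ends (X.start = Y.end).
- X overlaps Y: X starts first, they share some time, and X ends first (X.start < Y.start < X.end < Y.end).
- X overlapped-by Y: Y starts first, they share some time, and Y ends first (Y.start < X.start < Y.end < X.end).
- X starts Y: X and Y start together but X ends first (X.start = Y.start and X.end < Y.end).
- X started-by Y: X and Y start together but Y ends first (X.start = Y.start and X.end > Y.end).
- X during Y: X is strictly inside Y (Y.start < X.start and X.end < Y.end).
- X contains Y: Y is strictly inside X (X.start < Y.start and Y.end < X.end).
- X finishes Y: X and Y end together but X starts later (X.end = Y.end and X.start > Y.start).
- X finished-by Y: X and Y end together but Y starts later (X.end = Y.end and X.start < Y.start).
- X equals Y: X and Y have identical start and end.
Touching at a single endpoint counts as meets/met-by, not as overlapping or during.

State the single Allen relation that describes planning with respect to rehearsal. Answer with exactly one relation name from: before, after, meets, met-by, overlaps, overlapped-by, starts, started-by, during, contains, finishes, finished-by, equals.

overlapped-by

planning = [11:55, 20:00]; rehearsal = [07:45, 14:35].
Compare endpoints: planning.start > rehearsal.start, planning.start < rehearsal.end, planning.end > rehearsal.start, planning.end > rehearsal.end.
That pattern is 'overlapped-by'.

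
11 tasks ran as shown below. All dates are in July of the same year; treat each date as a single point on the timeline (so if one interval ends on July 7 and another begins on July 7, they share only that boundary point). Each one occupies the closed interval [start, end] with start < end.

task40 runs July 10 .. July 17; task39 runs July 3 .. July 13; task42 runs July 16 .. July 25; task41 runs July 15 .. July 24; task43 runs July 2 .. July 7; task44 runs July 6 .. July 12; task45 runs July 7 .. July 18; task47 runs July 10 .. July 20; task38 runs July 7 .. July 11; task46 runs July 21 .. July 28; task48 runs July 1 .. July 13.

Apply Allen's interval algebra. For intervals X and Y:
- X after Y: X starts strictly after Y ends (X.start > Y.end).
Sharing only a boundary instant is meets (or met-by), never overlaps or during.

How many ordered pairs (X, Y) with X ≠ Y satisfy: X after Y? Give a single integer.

Checking all 110 ordered pairs for relation 'after'; matching pairs in alphabetical order:
(task40, task43): task40 after task43 ✓
(task41, task38): task41 after task38 ✓
(task41, task39): task41 after task39 ✓
(task41, task43): task41 after task43 ✓
(task41, task44): task41 after task44 ✓
(task41, task48): task41 after task48 ✓
(task42, task38): task42 after task38 ✓
(task42, task39): task42 after task39 ✓
(task42, task43): task42 after task43 ✓
(task42, task44): task42 after task44 ✓
(task42, task48): task42 after task48 ✓
(task46, task38): task46 after task38 ✓
(task46, task39): task46 after task39 ✓
(task46, task40): task46 after task40 ✓
(task46, task43): task46 after task43 ✓
(task46, task44): task46 after task44 ✓
(task46, task45): task46 after task45 ✓
(task46, task47): task46 after task47 ✓
(task46, task48): task46 after task48 ✓
(task47, task43): task47 after task43 ✓
Count: 20.

20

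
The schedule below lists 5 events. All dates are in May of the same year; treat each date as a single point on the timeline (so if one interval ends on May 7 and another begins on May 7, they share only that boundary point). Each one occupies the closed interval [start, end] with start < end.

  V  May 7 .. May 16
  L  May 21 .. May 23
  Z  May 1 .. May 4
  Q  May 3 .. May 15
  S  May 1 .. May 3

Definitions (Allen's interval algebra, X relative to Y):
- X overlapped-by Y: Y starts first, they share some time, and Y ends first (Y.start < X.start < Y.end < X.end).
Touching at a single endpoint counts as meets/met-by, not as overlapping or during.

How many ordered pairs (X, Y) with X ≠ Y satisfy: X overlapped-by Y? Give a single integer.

Checking all 20 ordered pairs for relation 'overlapped-by'; matching pairs in alphabetical order:
(Q, Z): Q overlapped-by Z ✓
(V, Q): V overlapped-by Q ✓
Count: 2.

2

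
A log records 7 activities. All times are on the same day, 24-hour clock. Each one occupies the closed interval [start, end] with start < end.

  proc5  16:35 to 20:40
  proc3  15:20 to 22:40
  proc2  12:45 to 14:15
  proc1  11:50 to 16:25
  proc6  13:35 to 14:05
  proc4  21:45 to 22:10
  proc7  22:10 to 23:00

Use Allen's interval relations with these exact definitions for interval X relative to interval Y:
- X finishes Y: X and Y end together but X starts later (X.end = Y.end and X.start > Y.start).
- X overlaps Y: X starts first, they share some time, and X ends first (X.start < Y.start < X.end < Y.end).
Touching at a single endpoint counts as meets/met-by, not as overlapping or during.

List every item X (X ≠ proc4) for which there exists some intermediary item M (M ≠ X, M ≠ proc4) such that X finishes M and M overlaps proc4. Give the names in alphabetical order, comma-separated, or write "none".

none

Target proc4 = [21:45, 22:10].
Intermediaries M with M overlaps proc4: none.
Union: none.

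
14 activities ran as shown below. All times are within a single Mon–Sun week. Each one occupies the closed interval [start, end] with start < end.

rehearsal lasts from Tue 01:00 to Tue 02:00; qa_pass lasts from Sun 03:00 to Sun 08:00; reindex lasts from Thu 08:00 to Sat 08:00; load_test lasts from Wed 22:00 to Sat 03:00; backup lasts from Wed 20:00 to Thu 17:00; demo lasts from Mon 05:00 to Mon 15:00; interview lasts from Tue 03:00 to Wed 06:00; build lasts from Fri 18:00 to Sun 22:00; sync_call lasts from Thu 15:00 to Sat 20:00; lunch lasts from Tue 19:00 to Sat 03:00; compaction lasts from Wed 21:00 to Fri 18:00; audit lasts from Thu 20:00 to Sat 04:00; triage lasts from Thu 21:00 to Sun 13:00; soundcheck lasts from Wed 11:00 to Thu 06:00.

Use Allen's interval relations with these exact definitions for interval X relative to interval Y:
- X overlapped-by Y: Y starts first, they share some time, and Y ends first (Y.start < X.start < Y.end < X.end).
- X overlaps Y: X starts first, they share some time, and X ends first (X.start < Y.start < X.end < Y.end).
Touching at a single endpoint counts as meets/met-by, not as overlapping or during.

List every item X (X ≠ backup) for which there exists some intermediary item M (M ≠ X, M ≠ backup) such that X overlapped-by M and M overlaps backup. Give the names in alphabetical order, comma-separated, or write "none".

compaction, load_test

Target backup = [Wed 20:00, Thu 17:00].
Intermediaries M with M overlaps backup: soundcheck.
Via soundcheck — items with X overlapped-by soundcheck: compaction, load_test.
Union: compaction, load_test.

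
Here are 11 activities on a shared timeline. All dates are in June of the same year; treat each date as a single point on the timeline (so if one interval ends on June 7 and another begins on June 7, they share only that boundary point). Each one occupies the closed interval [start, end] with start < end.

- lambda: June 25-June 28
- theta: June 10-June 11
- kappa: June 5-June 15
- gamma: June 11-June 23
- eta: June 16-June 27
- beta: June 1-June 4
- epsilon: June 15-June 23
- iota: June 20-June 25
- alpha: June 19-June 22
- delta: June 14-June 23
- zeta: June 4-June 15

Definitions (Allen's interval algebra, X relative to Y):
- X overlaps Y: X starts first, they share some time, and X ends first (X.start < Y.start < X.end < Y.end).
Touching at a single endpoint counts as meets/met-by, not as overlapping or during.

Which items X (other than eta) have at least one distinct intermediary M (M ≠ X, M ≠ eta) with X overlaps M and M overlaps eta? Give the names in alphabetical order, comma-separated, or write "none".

Target eta = [June 16, June 27].
Intermediaries M with M overlaps eta: delta, epsilon, gamma.
Via delta — items with X overlaps delta: kappa, zeta.
Via epsilon — items with X overlaps epsilon: none.
Via gamma — items with X overlaps gamma: kappa, zeta.
Union: kappa, zeta.

kappa, zeta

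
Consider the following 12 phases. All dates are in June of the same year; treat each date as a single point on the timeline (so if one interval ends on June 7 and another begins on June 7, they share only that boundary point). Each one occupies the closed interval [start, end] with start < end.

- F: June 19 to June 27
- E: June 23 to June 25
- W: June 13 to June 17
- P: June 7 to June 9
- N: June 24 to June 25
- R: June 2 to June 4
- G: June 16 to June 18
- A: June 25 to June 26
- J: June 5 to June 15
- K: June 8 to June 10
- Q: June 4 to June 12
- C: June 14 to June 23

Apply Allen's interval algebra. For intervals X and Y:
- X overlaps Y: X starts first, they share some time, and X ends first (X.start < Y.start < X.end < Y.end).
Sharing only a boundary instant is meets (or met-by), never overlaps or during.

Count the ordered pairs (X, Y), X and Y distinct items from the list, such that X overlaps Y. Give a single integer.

7

Checking all 132 ordered pairs for relation 'overlaps'; matching pairs in alphabetical order:
(C, F): C overlaps F ✓
(J, C): J overlaps C ✓
(J, W): J overlaps W ✓
(P, K): P overlaps K ✓
(Q, J): Q overlaps J ✓
(W, C): W overlaps C ✓
(W, G): W overlaps G ✓
Count: 7.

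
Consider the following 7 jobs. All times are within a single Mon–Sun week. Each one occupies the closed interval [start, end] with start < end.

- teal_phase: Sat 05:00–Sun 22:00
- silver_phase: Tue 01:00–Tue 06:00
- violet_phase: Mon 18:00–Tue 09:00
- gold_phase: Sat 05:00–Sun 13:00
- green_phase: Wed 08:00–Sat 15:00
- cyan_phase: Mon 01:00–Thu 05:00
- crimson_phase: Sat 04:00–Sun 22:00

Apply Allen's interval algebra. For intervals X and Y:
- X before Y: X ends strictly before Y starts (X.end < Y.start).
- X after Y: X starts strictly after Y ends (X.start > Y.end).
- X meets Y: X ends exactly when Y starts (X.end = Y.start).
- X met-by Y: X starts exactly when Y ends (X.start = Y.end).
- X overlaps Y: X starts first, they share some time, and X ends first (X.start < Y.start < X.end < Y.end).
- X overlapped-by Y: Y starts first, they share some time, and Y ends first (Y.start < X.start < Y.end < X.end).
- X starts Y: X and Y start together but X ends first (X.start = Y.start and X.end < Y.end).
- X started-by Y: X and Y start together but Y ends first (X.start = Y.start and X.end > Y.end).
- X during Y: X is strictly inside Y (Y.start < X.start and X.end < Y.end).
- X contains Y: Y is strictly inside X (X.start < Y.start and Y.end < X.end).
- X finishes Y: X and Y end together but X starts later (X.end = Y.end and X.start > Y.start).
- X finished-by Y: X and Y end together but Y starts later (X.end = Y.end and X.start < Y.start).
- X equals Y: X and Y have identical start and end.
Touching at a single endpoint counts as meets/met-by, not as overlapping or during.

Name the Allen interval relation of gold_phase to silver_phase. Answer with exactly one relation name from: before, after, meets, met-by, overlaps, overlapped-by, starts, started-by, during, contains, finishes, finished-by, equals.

gold_phase = [Sat 05:00, Sun 13:00]; silver_phase = [Tue 01:00, Tue 06:00].
Compare endpoints: gold_phase.start > silver_phase.start, gold_phase.start > silver_phase.end, gold_phase.end > silver_phase.start, gold_phase.end > silver_phase.end.
That pattern is 'after'.

after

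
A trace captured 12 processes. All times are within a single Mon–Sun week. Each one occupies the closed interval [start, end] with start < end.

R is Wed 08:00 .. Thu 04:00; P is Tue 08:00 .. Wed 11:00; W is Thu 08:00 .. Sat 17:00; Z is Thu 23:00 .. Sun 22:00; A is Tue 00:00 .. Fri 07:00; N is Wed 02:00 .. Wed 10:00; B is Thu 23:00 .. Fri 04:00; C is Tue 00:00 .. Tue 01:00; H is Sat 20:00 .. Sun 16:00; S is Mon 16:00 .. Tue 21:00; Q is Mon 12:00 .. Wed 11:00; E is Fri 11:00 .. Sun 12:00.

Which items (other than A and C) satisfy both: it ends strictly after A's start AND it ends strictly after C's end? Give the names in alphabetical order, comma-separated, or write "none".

Conditions: its end is strictly after A's start (X.end > Tue 00:00) AND its end is strictly after C's end (X.end > Tue 01:00).
B: end Fri 04:00 > Tue 00:00? ✓; end Fri 04:00 > Tue 01:00? ✓ → yes.
E: end Sun 12:00 > Tue 00:00? ✓; end Sun 12:00 > Tue 01:00? ✓ → yes.
H: end Sun 16:00 > Tue 00:00? ✓; end Sun 16:00 > Tue 01:00? ✓ → yes.
N: end Wed 10:00 > Tue 00:00? ✓; end Wed 10:00 > Tue 01:00? ✓ → yes.
P: end Wed 11:00 > Tue 00:00? ✓; end Wed 11:00 > Tue 01:00? ✓ → yes.
Q: end Wed 11:00 > Tue 00:00? ✓; end Wed 11:00 > Tue 01:00? ✓ → yes.
R: end Thu 04:00 > Tue 00:00? ✓; end Thu 04:00 > Tue 01:00? ✓ → yes.
S: end Tue 21:00 > Tue 00:00? ✓; end Tue 21:00 > Tue 01:00? ✓ → yes.
W: end Sat 17:00 > Tue 00:00? ✓; end Sat 17:00 > Tue 01:00? ✓ → yes.
Z: end Sun 22:00 > Tue 00:00? ✓; end Sun 22:00 > Tue 01:00? ✓ → yes.
Result: B, E, H, N, P, Q, R, S, W, Z.

B, E, H, N, P, Q, R, S, W, Z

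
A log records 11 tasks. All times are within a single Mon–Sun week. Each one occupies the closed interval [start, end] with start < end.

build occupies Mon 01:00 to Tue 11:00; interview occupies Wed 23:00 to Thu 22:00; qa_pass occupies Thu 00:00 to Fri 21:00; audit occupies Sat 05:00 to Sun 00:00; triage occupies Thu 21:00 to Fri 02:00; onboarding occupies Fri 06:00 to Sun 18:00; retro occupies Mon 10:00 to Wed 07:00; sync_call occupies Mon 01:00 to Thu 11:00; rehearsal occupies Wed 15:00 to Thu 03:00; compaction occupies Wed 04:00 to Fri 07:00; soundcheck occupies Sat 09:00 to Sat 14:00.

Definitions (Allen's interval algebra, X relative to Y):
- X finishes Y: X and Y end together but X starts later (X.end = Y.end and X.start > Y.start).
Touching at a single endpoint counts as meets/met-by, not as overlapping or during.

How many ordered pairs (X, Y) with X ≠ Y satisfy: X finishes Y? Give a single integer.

Checking all 110 ordered pairs for relation 'finishes'; matching pairs in alphabetical order:
No pair satisfies it.
Count: 0.

0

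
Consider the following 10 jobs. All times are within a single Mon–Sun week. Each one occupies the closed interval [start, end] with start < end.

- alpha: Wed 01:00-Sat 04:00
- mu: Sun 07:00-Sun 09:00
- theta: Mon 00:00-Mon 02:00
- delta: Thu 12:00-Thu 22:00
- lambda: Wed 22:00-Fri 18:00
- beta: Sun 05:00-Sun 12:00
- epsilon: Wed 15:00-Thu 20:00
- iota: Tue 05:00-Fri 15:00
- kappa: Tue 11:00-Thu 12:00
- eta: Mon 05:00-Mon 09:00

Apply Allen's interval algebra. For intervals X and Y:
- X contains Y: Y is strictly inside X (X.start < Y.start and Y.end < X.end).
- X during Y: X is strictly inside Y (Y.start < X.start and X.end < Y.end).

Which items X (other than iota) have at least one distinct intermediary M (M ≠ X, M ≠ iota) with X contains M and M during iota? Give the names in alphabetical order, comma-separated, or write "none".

alpha, lambda

Target iota = [Tue 05:00, Fri 15:00].
Intermediaries M with M during iota: delta, epsilon, kappa.
Via delta — items with X contains delta: alpha, lambda.
Via epsilon — items with X contains epsilon: alpha.
Via kappa — items with X contains kappa: none.
Union: alpha, lambda.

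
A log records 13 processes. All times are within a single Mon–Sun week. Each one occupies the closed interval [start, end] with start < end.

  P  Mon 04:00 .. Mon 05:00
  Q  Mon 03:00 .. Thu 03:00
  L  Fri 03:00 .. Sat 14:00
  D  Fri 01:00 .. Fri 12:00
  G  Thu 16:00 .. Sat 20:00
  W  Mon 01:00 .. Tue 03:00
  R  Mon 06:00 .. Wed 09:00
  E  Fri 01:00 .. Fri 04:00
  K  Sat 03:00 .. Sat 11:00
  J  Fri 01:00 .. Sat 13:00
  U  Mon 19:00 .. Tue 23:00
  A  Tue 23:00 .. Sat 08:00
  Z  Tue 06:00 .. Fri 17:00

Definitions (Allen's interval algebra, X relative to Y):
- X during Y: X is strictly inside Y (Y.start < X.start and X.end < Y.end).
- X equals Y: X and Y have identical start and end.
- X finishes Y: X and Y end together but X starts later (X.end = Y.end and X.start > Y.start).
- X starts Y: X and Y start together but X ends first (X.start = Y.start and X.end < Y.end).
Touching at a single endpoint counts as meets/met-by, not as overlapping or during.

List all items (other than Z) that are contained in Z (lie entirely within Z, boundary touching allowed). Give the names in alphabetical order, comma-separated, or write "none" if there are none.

D, E

Target Z = [Tue 06:00, Fri 17:00].
A [Tue 23:00, Sat 08:00] → overlapped-by → no.
D [Fri 01:00, Fri 12:00] → during → yes.
E [Fri 01:00, Fri 04:00] → during → yes.
G [Thu 16:00, Sat 20:00] → overlapped-by → no.
J [Fri 01:00, Sat 13:00] → overlapped-by → no.
K [Sat 03:00, Sat 11:00] → after → no.
L [Fri 03:00, Sat 14:00] → overlapped-by → no.
P [Mon 04:00, Mon 05:00] → before → no.
Q [Mon 03:00, Thu 03:00] → overlaps → no.
R [Mon 06:00, Wed 09:00] → overlaps → no.
U [Mon 19:00, Tue 23:00] → overlaps → no.
W [Mon 01:00, Tue 03:00] → before → no.
Result: D, E.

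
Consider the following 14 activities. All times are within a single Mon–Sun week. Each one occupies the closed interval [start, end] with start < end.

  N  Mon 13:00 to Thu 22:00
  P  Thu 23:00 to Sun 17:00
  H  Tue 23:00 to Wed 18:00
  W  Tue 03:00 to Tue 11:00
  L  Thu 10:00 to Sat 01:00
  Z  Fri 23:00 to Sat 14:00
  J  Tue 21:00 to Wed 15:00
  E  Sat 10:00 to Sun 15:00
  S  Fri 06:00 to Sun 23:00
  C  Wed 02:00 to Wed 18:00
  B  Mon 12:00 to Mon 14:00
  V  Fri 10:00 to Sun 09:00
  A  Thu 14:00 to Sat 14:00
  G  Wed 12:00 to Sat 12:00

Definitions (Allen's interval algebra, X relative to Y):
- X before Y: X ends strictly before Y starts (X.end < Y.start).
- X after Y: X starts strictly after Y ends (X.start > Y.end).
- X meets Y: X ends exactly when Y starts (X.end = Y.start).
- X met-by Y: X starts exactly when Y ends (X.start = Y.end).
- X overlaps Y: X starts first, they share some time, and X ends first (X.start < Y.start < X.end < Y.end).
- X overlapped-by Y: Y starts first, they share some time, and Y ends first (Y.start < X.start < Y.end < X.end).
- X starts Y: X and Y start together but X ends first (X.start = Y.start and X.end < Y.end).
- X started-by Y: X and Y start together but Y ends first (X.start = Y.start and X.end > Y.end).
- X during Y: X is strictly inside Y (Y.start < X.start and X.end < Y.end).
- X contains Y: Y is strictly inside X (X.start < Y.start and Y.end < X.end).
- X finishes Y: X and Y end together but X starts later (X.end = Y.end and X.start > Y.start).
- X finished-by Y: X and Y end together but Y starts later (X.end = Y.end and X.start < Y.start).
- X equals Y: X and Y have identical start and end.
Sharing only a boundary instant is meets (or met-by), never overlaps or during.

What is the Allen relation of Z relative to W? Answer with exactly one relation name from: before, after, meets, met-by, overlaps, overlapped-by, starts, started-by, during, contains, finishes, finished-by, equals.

Z = [Fri 23:00, Sat 14:00]; W = [Tue 03:00, Tue 11:00].
Compare endpoints: Z.start > W.start, Z.start > W.end, Z.end > W.start, Z.end > W.end.
That pattern is 'after'.

after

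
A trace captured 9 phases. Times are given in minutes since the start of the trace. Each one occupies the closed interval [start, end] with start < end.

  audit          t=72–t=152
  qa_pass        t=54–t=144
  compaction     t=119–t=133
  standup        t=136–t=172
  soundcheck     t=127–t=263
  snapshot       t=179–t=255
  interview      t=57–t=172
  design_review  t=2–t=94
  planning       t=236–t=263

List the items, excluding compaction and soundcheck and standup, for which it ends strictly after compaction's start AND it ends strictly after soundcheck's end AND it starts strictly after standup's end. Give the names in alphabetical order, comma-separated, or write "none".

Conditions: its end is strictly after compaction's start (X.end > t=119) AND its end is strictly after soundcheck's end (X.end > t=263) AND its start is strictly after standup's end (X.start > t=172).
audit: end t=152 > t=119? ✓; end t=152 > t=263? ✗; start t=72 > t=172? ✗ → no.
design_review: end t=94 > t=119? ✗; end t=94 > t=263? ✗; start t=2 > t=172? ✗ → no.
interview: end t=172 > t=119? ✓; end t=172 > t=263? ✗; start t=57 > t=172? ✗ → no.
planning: end t=263 > t=119? ✓; end t=263 > t=263? ✗; start t=236 > t=172? ✓ → no.
qa_pass: end t=144 > t=119? ✓; end t=144 > t=263? ✗; start t=54 > t=172? ✗ → no.
snapshot: end t=255 > t=119? ✓; end t=255 > t=263? ✗; start t=179 > t=172? ✓ → no.
Result: none.

none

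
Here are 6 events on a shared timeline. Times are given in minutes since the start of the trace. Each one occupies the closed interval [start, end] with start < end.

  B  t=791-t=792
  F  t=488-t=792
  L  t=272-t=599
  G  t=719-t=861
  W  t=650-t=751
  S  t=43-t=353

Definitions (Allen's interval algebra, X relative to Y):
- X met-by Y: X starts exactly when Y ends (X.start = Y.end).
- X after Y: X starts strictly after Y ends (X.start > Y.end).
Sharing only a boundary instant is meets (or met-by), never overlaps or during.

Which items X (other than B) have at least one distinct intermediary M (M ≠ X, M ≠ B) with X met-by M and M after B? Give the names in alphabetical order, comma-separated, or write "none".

none

Target B = [t=791, t=792].
Intermediaries M with M after B: none.
Union: none.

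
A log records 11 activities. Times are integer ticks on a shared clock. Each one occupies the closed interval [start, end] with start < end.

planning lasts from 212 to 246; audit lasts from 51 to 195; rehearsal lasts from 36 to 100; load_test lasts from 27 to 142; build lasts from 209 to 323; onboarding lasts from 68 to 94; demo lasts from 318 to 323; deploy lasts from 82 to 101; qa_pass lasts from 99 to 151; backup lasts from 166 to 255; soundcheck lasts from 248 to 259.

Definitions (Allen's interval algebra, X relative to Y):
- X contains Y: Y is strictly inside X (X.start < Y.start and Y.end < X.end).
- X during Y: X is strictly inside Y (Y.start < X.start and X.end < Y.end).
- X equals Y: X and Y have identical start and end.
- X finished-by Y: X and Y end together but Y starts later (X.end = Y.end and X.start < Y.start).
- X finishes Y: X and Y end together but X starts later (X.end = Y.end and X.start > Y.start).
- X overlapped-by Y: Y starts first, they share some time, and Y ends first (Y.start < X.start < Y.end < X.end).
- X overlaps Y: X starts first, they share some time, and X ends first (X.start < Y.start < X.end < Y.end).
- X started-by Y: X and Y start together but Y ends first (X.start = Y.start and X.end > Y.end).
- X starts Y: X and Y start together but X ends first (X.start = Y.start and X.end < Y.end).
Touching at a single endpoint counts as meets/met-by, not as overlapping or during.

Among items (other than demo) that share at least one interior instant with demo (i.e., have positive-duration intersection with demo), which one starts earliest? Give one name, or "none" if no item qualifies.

build

Target demo = [318, 323].
audit [51, 195] → before → excluded.
backup [166, 255] → before → excluded.
build [209, 323] → finished-by → candidate.
deploy [82, 101] → before → excluded.
load_test [27, 142] → before → excluded.
onboarding [68, 94] → before → excluded.
planning [212, 246] → before → excluded.
qa_pass [99, 151] → before → excluded.
rehearsal [36, 100] → before → excluded.
soundcheck [248, 259] → before → excluded.
Among candidates, earliest start is 209 → build.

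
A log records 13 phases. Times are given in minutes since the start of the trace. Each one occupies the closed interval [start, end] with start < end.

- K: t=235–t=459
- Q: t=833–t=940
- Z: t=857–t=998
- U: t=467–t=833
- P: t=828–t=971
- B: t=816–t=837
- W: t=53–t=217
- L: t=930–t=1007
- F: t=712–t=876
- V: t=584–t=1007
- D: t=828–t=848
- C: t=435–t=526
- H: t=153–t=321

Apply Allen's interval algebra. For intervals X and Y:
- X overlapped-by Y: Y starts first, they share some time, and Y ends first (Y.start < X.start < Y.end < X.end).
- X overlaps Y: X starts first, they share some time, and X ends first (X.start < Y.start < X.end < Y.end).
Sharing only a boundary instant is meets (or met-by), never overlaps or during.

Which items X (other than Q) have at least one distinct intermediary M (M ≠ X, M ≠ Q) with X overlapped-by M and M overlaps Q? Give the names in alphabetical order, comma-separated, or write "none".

D, P, Z

Target Q = [t=833, t=940].
Intermediaries M with M overlaps Q: B, D, F.
Via B — items with X overlapped-by B: D, P.
Via D — items with X overlapped-by D: none.
Via F — items with X overlapped-by F: P, Z.
Union: D, P, Z.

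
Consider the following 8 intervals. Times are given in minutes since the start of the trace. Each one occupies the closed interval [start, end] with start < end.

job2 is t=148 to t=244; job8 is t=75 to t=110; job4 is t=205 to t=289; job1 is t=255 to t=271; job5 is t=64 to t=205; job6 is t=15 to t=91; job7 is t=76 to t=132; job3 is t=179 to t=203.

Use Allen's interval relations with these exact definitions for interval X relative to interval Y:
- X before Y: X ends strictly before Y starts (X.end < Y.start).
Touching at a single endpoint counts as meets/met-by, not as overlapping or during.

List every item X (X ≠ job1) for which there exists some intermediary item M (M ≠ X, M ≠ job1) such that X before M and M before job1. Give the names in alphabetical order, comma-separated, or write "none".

Target job1 = [t=255, t=271].
Intermediaries M with M before job1: job2, job3, job5, job6, job7, job8.
Via job2 — items with X before job2: job6, job7, job8.
Via job3 — items with X before job3: job6, job7, job8.
Via job5 — items with X before job5: none.
Via job6 — items with X before job6: none.
Via job7 — items with X before job7: none.
Via job8 — items with X before job8: none.
Union: job6, job7, job8.

job6, job7, job8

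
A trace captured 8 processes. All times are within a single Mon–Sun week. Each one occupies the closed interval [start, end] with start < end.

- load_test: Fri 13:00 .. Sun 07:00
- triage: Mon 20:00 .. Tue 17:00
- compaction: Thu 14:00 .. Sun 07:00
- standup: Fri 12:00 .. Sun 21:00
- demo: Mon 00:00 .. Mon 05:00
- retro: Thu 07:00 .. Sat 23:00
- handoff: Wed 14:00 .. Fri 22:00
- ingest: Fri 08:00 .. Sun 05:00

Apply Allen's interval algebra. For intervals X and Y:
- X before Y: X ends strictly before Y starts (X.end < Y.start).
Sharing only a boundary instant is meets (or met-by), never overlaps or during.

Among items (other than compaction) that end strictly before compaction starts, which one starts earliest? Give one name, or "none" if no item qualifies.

Target compaction = [Thu 14:00, Sun 07:00].
demo [Mon 00:00, Mon 05:00] → before → candidate.
handoff [Wed 14:00, Fri 22:00] → overlaps → excluded.
ingest [Fri 08:00, Sun 05:00] → during → excluded.
load_test [Fri 13:00, Sun 07:00] → finishes → excluded.
retro [Thu 07:00, Sat 23:00] → overlaps → excluded.
standup [Fri 12:00, Sun 21:00] → overlapped-by → excluded.
triage [Mon 20:00, Tue 17:00] → before → candidate.
Among candidates, earliest start is Mon 00:00 → demo.

demo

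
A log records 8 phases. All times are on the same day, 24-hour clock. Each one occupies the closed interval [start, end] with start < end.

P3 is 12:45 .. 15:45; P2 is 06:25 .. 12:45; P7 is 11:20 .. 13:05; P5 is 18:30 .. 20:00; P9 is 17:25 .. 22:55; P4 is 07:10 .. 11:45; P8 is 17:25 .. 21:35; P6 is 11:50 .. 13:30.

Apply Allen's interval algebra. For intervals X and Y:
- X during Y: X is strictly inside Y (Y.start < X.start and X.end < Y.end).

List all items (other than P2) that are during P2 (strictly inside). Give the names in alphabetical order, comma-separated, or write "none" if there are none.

Target P2 = [06:25, 12:45].
P3 [12:45, 15:45] → met-by → no.
P4 [07:10, 11:45] → during → yes.
P5 [18:30, 20:00] → after → no.
P6 [11:50, 13:30] → overlapped-by → no.
P7 [11:20, 13:05] → overlapped-by → no.
P8 [17:25, 21:35] → after → no.
P9 [17:25, 22:55] → after → no.
Result: P4.

P4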